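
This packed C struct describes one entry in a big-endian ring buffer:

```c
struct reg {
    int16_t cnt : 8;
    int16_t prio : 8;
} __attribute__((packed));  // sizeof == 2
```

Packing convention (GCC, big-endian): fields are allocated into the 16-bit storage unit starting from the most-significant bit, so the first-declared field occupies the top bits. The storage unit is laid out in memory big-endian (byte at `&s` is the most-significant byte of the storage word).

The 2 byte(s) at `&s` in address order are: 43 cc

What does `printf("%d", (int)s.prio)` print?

-52

[0]=0x43 [1]=0xcc (big-endian) → word 0x43cc
cnt [8+:8] = (word>>8) & 0xff = 67
prio [0+:8] = (word>>0) & 0xff = 204  ←
prio signed 8b, MSB=1: 204 - 256 = -52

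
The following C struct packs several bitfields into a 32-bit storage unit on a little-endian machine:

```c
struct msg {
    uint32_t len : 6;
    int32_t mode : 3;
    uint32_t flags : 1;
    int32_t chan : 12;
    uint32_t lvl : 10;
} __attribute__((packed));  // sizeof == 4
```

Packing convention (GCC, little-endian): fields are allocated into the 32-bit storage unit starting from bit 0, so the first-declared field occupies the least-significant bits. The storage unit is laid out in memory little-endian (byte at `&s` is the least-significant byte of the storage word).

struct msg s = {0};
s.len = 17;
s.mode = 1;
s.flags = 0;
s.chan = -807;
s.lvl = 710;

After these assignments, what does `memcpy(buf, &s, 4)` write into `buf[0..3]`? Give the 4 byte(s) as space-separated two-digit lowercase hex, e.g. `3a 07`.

51 64 b3 b1

[0+:6] len=17 & 0x3f = 0x11; word=0x00000011
[6+:3] mode=1 & 0x7 = 0x1; word=0x00000051
[9+:1] flags=0 & 0x1 = 0x0; word=0x00000051
[10+:12] chan=-807 & 0xfff = 0xcd9; word=0x00336451
[22+:10] lvl=710 & 0x3ff = 0x2c6; word=0xb1b36451
word = 0xb1b36451 → little-endian bytes:
  [0]=0x51  [1]=0x64  [2]=0xb3  [3]=0xb1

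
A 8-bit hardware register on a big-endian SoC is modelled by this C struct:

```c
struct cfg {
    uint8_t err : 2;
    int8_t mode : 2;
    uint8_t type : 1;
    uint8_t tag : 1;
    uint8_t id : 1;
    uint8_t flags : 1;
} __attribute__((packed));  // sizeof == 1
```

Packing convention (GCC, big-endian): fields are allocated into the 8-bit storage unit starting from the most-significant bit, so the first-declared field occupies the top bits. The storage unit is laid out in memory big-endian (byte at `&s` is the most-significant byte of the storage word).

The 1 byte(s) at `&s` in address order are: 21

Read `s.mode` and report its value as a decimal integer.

[0]=0x21 (big-endian) → word 0x21
err:2 @ bit 6 → (0x21>>6)&0x3 = 0x0
mode:2 @ bit 4 → (0x21>>4)&0x3 = 0x2  ←
type:1 @ bit 3 → (0x21>>3)&0x1 = 0x0
tag:1 @ bit 2 → (0x21>>2)&0x1 = 0x0
id:1 @ bit 1 → (0x21>>1)&0x1 = 0x0
flags:1 @ bit 0 → (0x21>>0)&0x1 = 0x1
mode signed 2b, MSB=1: 2 - 4 = -2

-2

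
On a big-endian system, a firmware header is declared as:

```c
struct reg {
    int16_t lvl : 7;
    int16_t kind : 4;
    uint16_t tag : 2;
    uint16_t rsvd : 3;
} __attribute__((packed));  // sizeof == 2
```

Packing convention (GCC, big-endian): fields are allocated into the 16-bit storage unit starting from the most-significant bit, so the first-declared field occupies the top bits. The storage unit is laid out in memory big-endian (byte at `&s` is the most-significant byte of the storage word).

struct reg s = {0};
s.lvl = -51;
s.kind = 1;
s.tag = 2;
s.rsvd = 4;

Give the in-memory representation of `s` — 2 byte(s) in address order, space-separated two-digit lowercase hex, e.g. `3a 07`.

[9+:7] lvl=-51 & 0x7f = 0x4d; word=0x9a00
[5+:4] kind=1 & 0xf = 0x1; word=0x9a20
[3+:2] tag=2 & 0x3 = 0x2; word=0x9a30
[0+:3] rsvd=4 & 0x7 = 0x4; word=0x9a34
word = 0x9a34 → big-endian bytes:
  [0]=0x9a  [1]=0x34

9a 34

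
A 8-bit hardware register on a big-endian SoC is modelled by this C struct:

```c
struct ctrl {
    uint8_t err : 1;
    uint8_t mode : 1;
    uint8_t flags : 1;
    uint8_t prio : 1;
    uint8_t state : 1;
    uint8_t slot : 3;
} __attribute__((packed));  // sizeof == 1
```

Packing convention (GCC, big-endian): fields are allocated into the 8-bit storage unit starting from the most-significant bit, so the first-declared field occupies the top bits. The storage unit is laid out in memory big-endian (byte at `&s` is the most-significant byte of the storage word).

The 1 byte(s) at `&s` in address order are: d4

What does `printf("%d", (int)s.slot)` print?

[0]=0xd4 (big-endian) → word 0xd4
err [7+:1] = (word>>7) & 0x1 = 1
mode [6+:1] = (word>>6) & 0x1 = 1
flags [5+:1] = (word>>5) & 0x1 = 0
prio [4+:1] = (word>>4) & 0x1 = 1
state [3+:1] = (word>>3) & 0x1 = 0
slot [0+:3] = (word>>0) & 0x7 = 4  ←

4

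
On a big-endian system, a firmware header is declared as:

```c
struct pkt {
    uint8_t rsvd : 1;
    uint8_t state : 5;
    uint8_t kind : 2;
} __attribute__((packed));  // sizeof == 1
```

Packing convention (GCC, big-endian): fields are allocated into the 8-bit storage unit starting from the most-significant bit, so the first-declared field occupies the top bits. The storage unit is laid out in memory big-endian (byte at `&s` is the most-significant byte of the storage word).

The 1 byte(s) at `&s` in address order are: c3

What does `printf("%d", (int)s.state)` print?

[0]=0xc3 (big-endian) → word 0xc3
rsvd:1 @ bit 7 → (0xc3>>7)&0x1 = 0x1
state:5 @ bit 2 → (0xc3>>2)&0x1f = 0x10  ←
kind:2 @ bit 0 → (0xc3>>0)&0x3 = 0x3

16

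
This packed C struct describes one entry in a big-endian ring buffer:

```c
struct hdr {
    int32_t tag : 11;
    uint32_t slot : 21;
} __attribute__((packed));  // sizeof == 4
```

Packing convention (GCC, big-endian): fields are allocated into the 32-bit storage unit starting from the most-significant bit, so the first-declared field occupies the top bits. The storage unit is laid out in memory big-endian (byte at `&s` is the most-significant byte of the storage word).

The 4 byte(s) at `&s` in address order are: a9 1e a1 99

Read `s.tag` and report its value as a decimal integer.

-696

[0]=0xa9 [1]=0x1e [2]=0xa1 [3]=0x99 (big-endian) → word 0xa91ea199
tag [21+:11] = (word>>21) & 0x7ff = 1352  ←
slot [0+:21] = (word>>0) & 0x1fffff = 2007449
tag signed 11b, MSB=1: 1352 - 2048 = -696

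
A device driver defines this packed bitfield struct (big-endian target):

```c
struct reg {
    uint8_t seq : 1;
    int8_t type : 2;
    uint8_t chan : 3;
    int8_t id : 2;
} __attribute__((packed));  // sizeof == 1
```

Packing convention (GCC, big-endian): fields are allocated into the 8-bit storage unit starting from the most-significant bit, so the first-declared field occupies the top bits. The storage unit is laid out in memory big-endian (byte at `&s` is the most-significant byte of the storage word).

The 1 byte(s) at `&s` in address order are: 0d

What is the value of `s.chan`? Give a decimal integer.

[0]=0x0d (big-endian) → word 0x0d
seq [7+:1] = (word>>7) & 0x1 = 0
type [5+:2] = (word>>5) & 0x3 = 0
chan [2+:3] = (word>>2) & 0x7 = 3  ←
id [0+:2] = (word>>0) & 0x3 = 1

3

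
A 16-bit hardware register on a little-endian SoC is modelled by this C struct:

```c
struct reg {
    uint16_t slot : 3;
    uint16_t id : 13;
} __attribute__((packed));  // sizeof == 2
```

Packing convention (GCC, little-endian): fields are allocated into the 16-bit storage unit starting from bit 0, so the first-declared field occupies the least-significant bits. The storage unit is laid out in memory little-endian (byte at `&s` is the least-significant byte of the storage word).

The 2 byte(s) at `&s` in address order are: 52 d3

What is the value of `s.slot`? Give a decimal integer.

[0]=0x52 [1]=0xd3 (little-endian) → word 0xd352
slot:3 @ bit 0 → (0xd352>>0)&0x7 = 0x2  ←
id:13 @ bit 3 → (0xd352>>3)&0x1fff = 0x1a6a

2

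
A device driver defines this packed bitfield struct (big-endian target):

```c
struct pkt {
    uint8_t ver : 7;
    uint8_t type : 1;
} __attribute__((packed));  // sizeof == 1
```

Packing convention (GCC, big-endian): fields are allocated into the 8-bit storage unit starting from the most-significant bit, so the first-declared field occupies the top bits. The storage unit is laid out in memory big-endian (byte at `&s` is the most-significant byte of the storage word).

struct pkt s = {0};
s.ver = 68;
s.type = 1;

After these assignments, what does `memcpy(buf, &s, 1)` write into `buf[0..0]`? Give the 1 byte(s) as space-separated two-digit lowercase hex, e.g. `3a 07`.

[1+:7] ver=68 & 0x7f = 0x44; word=0x88
[0+:1] type=1 & 0x1 = 0x1; word=0x89
word = 0x89 → big-endian bytes:
  [0]=0x89

89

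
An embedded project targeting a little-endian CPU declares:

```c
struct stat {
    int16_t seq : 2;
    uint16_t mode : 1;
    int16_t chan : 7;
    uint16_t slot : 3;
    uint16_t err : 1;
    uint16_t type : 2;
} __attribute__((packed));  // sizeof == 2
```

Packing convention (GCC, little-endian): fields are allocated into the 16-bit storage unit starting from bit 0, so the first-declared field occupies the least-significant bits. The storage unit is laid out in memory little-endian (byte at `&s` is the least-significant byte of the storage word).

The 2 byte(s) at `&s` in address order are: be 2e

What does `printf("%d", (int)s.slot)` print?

3

[0]=0xbe [1]=0x2e (little-endian) → word 0x2ebe
seq [0+:2] = (word>>0) & 0x3 = 2
mode [2+:1] = (word>>2) & 0x1 = 1
chan [3+:7] = (word>>3) & 0x7f = 87
slot [10+:3] = (word>>10) & 0x7 = 3  ←
err [13+:1] = (word>>13) & 0x1 = 1
type [14+:2] = (word>>14) & 0x3 = 0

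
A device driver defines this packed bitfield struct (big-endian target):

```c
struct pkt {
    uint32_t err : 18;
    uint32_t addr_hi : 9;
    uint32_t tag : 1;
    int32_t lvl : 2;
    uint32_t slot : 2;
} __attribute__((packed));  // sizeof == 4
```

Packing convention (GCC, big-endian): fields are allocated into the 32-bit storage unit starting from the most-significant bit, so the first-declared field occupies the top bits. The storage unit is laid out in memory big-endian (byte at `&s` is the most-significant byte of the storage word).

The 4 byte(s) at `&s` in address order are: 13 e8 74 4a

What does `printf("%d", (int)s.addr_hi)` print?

418

[0]=0x13 [1]=0xe8 [2]=0x74 [3]=0x4a (big-endian) → word 0x13e8744a
err [14+:18] = (word>>14) & 0x3ffff = 20385
addr_hi [5+:9] = (word>>5) & 0x1ff = 418  ←
tag [4+:1] = (word>>4) & 0x1 = 0
lvl [2+:2] = (word>>2) & 0x3 = 2
slot [0+:2] = (word>>0) & 0x3 = 2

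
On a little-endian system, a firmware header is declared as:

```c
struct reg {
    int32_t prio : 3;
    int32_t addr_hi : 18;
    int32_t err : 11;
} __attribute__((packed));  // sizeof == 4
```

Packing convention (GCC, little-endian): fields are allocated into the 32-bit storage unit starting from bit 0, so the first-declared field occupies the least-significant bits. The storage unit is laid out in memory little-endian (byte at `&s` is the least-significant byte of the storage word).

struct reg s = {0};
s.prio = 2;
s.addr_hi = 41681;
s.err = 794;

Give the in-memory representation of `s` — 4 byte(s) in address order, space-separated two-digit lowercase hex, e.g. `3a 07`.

prio:3 = 2 → 0x2 << 0 → word 0x00000002
addr_hi:18 = 41681 → 0xa2d1 << 3 → word 0x0005168a
err:11 = 794 → 0x31a << 21 → word 0x6345168a
word = 0x6345168a → little-endian bytes:
  [0]=0x8a  [1]=0x16  [2]=0x45  [3]=0x63

8a 16 45 63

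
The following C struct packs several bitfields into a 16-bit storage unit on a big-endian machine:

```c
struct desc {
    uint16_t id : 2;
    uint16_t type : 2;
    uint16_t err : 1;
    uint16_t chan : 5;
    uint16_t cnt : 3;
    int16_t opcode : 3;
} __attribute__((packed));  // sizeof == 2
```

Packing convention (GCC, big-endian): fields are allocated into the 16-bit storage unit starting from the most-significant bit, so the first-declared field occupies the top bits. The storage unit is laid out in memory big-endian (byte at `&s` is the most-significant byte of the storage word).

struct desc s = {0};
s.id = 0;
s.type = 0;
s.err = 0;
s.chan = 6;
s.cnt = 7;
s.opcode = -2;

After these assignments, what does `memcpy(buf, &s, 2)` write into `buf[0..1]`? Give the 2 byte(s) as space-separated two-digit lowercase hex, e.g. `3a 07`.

id:2 = 0 → 0x0 << 14 → word 0x0000
type:2 = 0 → 0x0 << 12 → word 0x0000
err:1 = 0 → 0x0 << 11 → word 0x0000
chan:5 = 6 → 0x6 << 6 → word 0x0180
cnt:3 = 7 → 0x7 << 3 → word 0x01b8
opcode:3 = -2 → 0x6 << 0 → word 0x01be
word = 0x01be → big-endian bytes:
  [0]=0x01  [1]=0xbe

01 be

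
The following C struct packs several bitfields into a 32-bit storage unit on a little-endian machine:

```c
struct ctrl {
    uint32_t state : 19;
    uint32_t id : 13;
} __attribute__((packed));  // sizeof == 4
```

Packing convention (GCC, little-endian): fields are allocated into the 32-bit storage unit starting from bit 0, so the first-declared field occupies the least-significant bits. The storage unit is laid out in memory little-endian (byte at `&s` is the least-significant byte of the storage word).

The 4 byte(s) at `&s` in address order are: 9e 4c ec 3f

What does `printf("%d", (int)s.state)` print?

[0]=0x9e [1]=0x4c [2]=0xec [3]=0x3f (little-endian) → word 0x3fec4c9e
state:19 @ bit 0 → (0x3fec4c9e>>0)&0x7ffff = 0x44c9e  ←
id:13 @ bit 19 → (0x3fec4c9e>>19)&0x1fff = 0x7fd

281758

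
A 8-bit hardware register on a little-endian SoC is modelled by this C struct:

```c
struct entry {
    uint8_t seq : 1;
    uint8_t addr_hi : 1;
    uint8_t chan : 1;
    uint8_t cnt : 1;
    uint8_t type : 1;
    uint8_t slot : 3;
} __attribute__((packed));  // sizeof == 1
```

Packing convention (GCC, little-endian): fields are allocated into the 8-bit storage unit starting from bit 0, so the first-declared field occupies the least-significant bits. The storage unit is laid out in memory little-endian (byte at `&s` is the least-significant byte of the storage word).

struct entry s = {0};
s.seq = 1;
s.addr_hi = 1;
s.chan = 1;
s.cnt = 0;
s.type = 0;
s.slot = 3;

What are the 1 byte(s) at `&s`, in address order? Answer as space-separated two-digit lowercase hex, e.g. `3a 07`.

[0+:1] seq=1 & 0x1 = 0x1; word=0x01
[1+:1] addr_hi=1 & 0x1 = 0x1; word=0x03
[2+:1] chan=1 & 0x1 = 0x1; word=0x07
[3+:1] cnt=0 & 0x1 = 0x0; word=0x07
[4+:1] type=0 & 0x1 = 0x0; word=0x07
[5+:3] slot=3 & 0x7 = 0x3; word=0x67
word = 0x67 → little-endian bytes:
  [0]=0x67

67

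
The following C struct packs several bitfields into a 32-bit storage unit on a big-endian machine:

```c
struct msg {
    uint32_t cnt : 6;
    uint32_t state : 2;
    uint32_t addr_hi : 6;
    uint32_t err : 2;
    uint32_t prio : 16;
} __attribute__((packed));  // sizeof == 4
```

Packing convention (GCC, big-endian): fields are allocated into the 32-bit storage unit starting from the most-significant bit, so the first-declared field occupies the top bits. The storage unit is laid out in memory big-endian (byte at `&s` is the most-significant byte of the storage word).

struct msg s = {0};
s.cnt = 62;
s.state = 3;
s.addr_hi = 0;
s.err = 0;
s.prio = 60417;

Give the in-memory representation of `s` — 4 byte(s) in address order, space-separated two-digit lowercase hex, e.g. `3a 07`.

fb 00 ec 01

cnt (6b) val=62 bits=0x3e at bit 26: 0xf8000000
state (2b) val=3 bits=0x3 at bit 24: 0xfb000000
addr_hi (6b) val=0 bits=0x0 at bit 18: 0xfb000000
err (2b) val=0 bits=0x0 at bit 16: 0xfb000000
prio (16b) val=60417 bits=0xec01 at bit 0: 0xfb00ec01
word = 0xfb00ec01 → big-endian bytes:
  [0]=0xfb  [1]=0x00  [2]=0xec  [3]=0x01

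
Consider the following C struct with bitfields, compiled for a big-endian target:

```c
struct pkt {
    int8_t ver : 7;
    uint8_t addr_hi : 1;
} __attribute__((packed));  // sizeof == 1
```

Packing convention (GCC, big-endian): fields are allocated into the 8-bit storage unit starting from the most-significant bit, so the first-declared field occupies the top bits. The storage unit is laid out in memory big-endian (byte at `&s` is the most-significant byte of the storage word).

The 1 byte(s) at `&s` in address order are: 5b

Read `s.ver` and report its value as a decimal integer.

[0]=0x5b (big-endian) → word 0x5b
ver:7 @ bit 1 → (0x5b>>1)&0x7f = 0x2d  ←
addr_hi:1 @ bit 0 → (0x5b>>0)&0x1 = 0x1
ver signed 7b, MSB=0: value = 45

45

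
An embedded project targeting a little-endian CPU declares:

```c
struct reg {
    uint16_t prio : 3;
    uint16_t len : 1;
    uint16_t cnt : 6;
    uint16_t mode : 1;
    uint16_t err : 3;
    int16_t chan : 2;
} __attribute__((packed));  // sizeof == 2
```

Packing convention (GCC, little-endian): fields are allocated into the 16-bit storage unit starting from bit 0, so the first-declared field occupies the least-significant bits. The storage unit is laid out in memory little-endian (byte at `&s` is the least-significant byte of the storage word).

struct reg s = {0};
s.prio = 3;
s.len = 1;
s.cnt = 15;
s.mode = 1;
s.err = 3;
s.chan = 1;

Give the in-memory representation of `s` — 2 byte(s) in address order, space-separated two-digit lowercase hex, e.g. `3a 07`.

fb 5c

prio:3 = 3 → 0x3 << 0 → word 0x0003
len:1 = 1 → 0x1 << 3 → word 0x000b
cnt:6 = 15 → 0xf << 4 → word 0x00fb
mode:1 = 1 → 0x1 << 10 → word 0x04fb
err:3 = 3 → 0x3 << 11 → word 0x1cfb
chan:2 = 1 → 0x1 << 14 → word 0x5cfb
word = 0x5cfb → little-endian bytes:
  [0]=0xfb  [1]=0x5c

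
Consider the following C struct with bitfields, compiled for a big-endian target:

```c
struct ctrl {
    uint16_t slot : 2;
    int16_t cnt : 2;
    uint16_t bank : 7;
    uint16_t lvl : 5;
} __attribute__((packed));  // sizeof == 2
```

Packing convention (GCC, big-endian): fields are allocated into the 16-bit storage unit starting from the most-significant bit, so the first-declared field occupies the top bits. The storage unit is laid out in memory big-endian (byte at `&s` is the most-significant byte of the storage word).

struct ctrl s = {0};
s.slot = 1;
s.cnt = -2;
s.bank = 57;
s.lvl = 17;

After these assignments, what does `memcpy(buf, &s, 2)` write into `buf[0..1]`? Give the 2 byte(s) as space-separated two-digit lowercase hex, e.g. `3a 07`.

67 31

slot:2 = 1 → 0x1 << 14 → word 0x4000
cnt:2 = -2 → 0x2 << 12 → word 0x6000
bank:7 = 57 → 0x39 << 5 → word 0x6720
lvl:5 = 17 → 0x11 << 0 → word 0x6731
word = 0x6731 → big-endian bytes:
  [0]=0x67  [1]=0x31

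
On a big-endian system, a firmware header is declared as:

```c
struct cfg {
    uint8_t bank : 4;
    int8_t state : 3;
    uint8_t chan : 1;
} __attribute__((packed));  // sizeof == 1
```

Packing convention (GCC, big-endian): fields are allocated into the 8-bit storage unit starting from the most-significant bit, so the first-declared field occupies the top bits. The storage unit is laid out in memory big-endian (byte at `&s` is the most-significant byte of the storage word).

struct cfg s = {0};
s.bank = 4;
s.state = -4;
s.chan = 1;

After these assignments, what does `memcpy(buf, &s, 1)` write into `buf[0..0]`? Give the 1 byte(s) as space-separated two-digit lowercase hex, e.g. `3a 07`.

49

bank:4 = 4 → 0x4 << 4 → word 0x40
state:3 = -4 → 0x4 << 1 → word 0x48
chan:1 = 1 → 0x1 << 0 → word 0x49
word = 0x49 → big-endian bytes:
  [0]=0x49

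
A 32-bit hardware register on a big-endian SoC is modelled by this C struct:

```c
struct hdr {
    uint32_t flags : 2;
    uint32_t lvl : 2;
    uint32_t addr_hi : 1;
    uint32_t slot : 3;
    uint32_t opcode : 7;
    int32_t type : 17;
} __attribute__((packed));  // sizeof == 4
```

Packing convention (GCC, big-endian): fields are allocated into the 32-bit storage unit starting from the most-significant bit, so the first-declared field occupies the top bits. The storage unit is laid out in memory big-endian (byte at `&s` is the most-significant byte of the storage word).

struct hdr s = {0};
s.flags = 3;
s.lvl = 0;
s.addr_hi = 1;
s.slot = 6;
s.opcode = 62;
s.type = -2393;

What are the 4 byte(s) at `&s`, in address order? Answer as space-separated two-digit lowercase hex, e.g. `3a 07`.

[30+:2] flags=3 & 0x3 = 0x3; word=0xc0000000
[28+:2] lvl=0 & 0x3 = 0x0; word=0xc0000000
[27+:1] addr_hi=1 & 0x1 = 0x1; word=0xc8000000
[24+:3] slot=6 & 0x7 = 0x6; word=0xce000000
[17+:7] opcode=62 & 0x7f = 0x3e; word=0xce7c0000
[0+:17] type=-2393 & 0x1ffff = 0x1f6a7; word=0xce7df6a7
word = 0xce7df6a7 → big-endian bytes:
  [0]=0xce  [1]=0x7d  [2]=0xf6  [3]=0xa7

ce 7d f6 a7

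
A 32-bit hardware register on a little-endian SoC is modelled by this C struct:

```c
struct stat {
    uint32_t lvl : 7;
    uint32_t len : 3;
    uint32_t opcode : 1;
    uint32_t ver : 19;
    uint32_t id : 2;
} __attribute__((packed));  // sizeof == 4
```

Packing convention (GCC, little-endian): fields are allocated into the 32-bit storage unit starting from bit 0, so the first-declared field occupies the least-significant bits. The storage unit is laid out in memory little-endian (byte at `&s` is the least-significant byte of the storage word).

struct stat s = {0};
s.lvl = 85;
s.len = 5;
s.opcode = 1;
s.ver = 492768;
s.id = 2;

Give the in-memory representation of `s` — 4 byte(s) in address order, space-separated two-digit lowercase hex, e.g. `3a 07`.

lvl:7 = 85 → 0x55 << 0 → word 0x00000055
len:3 = 5 → 0x5 << 7 → word 0x000002d5
opcode:1 = 1 → 0x1 << 10 → word 0x000006d5
ver:19 = 492768 → 0x784e0 << 11 → word 0x3c2706d5
id:2 = 2 → 0x2 << 30 → word 0xbc2706d5
word = 0xbc2706d5 → little-endian bytes:
  [0]=0xd5  [1]=0x06  [2]=0x27  [3]=0xbc

d5 06 27 bc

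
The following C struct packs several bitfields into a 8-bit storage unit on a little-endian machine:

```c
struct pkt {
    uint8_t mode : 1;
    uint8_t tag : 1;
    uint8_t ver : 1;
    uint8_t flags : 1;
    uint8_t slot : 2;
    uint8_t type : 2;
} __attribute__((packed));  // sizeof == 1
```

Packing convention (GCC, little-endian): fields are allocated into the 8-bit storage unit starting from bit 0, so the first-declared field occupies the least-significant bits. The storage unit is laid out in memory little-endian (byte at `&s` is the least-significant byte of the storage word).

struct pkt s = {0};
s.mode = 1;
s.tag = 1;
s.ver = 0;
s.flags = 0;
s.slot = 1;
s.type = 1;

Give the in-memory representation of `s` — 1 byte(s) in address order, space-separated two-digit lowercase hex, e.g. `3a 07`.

53

[0+:1] mode=1 & 0x1 = 0x1; word=0x01
[1+:1] tag=1 & 0x1 = 0x1; word=0x03
[2+:1] ver=0 & 0x1 = 0x0; word=0x03
[3+:1] flags=0 & 0x1 = 0x0; word=0x03
[4+:2] slot=1 & 0x3 = 0x1; word=0x13
[6+:2] type=1 & 0x3 = 0x1; word=0x53
word = 0x53 → little-endian bytes:
  [0]=0x53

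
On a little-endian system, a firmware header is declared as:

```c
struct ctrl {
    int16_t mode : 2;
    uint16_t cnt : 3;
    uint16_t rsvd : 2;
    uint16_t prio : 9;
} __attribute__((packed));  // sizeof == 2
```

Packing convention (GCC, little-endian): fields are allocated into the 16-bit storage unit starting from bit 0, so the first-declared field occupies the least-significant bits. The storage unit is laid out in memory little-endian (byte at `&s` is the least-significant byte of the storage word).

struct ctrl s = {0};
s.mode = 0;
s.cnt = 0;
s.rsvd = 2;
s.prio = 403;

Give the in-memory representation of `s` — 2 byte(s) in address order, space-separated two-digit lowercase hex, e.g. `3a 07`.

c0 c9

[0+:2] mode=0 & 0x3 = 0x0; word=0x0000
[2+:3] cnt=0 & 0x7 = 0x0; word=0x0000
[5+:2] rsvd=2 & 0x3 = 0x2; word=0x0040
[7+:9] prio=403 & 0x1ff = 0x193; word=0xc9c0
word = 0xc9c0 → little-endian bytes:
  [0]=0xc0  [1]=0xc9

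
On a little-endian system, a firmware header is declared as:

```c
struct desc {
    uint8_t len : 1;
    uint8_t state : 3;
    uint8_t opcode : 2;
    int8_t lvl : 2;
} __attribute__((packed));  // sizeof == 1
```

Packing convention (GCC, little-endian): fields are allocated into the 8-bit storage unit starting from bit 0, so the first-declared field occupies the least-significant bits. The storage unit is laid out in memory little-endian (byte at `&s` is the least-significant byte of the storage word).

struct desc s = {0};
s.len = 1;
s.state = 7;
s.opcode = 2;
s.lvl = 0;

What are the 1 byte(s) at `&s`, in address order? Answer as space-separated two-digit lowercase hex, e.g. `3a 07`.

2f

len:1 = 1 → 0x1 << 0 → word 0x01
state:3 = 7 → 0x7 << 1 → word 0x0f
opcode:2 = 2 → 0x2 << 4 → word 0x2f
lvl:2 = 0 → 0x0 << 6 → word 0x2f
word = 0x2f → little-endian bytes:
  [0]=0x2f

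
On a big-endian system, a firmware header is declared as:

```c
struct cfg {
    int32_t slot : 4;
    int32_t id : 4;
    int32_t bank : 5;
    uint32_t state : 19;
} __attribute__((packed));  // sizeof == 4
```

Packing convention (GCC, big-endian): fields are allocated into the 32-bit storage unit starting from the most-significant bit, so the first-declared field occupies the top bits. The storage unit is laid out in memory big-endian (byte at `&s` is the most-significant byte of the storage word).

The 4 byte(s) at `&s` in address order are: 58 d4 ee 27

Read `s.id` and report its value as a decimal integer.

[0]=0x58 [1]=0xd4 [2]=0xee [3]=0x27 (big-endian) → word 0x58d4ee27
slot [28+:4] = (word>>28) & 0xf = 5
id [24+:4] = (word>>24) & 0xf = 8  ←
bank [19+:5] = (word>>19) & 0x1f = 26
state [0+:19] = (word>>0) & 0x7ffff = 323111
id signed 4b, MSB=1: 8 - 16 = -8

-8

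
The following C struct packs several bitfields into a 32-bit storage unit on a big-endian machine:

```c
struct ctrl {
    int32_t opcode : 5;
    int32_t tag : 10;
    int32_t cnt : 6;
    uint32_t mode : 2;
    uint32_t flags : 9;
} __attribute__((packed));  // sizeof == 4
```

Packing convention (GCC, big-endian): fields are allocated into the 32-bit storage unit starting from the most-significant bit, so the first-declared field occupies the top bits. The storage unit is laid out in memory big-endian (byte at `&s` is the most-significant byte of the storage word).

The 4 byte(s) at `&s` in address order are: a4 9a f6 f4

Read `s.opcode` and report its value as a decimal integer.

[0]=0xa4 [1]=0x9a [2]=0xf6 [3]=0xf4 (big-endian) → word 0xa49af6f4
opcode [27+:5] = (word>>27) & 0x1f = 20  ←
tag [17+:10] = (word>>17) & 0x3ff = 589
cnt [11+:6] = (word>>11) & 0x3f = 30
mode [9+:2] = (word>>9) & 0x3 = 3
flags [0+:9] = (word>>0) & 0x1ff = 244
opcode signed 5b, MSB=1: 20 - 32 = -12

-12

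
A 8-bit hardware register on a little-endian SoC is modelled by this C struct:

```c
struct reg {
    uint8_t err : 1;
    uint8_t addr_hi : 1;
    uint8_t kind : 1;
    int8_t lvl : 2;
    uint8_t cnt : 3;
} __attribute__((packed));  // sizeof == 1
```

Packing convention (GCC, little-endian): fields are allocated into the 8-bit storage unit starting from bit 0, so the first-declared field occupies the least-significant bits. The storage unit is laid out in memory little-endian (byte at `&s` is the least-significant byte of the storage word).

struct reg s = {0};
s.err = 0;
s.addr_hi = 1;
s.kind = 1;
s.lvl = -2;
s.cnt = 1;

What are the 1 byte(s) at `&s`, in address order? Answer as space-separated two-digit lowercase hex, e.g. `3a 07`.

36

err (1b) val=0 bits=0x0 at bit 0: 0x00
addr_hi (1b) val=1 bits=0x1 at bit 1: 0x02
kind (1b) val=1 bits=0x1 at bit 2: 0x06
lvl (2b) val=-2 bits=0x2 at bit 3: 0x16
cnt (3b) val=1 bits=0x1 at bit 5: 0x36
word = 0x36 → little-endian bytes:
  [0]=0x36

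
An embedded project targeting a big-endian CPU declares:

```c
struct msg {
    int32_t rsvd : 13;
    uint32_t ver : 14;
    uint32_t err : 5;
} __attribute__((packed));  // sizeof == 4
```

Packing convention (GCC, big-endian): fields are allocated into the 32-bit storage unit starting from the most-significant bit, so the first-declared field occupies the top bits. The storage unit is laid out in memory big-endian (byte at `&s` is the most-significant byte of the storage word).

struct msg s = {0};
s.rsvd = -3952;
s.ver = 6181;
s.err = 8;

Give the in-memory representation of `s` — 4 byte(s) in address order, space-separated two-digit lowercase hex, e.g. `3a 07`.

rsvd:13 = -3952 → 0x1090 << 19 → word 0x84800000
ver:14 = 6181 → 0x1825 << 5 → word 0x848304a0
err:5 = 8 → 0x8 << 0 → word 0x848304a8
word = 0x848304a8 → big-endian bytes:
  [0]=0x84  [1]=0x83  [2]=0x04  [3]=0xa8

84 83 04 a8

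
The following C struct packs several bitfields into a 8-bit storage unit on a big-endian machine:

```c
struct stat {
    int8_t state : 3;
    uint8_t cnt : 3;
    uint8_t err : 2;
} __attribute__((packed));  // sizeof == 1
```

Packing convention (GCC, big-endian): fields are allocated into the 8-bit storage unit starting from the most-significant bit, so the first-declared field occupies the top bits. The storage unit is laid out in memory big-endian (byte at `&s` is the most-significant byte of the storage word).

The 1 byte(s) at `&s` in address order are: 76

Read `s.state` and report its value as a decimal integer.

3

[0]=0x76 (big-endian) → word 0x76
state:3 @ bit 5 → (0x76>>5)&0x7 = 0x3  ←
cnt:3 @ bit 2 → (0x76>>2)&0x7 = 0x5
err:2 @ bit 0 → (0x76>>0)&0x3 = 0x2
state signed 3b, MSB=0: value = 3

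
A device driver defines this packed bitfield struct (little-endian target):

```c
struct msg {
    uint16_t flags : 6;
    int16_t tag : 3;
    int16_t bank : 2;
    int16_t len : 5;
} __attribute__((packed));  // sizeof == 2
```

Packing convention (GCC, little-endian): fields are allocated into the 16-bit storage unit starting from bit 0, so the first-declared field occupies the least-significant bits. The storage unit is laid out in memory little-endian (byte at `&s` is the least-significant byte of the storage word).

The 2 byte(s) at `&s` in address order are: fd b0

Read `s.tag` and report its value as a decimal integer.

[0]=0xfd [1]=0xb0 (little-endian) → word 0xb0fd
flags:6 @ bit 0 → (0xb0fd>>0)&0x3f = 0x3d
tag:3 @ bit 6 → (0xb0fd>>6)&0x7 = 0x3  ←
bank:2 @ bit 9 → (0xb0fd>>9)&0x3 = 0x0
len:5 @ bit 11 → (0xb0fd>>11)&0x1f = 0x16
tag signed 3b, MSB=0: value = 3

3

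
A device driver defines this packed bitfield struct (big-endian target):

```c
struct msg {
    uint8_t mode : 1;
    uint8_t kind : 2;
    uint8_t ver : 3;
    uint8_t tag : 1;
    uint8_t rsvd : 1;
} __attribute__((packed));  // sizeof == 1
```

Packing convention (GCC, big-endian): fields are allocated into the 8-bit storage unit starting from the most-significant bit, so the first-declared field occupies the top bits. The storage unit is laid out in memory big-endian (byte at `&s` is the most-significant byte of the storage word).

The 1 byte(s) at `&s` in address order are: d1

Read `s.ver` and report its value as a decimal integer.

[0]=0xd1 (big-endian) → word 0xd1
mode [7+:1] = (word>>7) & 0x1 = 1
kind [5+:2] = (word>>5) & 0x3 = 2
ver [2+:3] = (word>>2) & 0x7 = 4  ←
tag [1+:1] = (word>>1) & 0x1 = 0
rsvd [0+:1] = (word>>0) & 0x1 = 1

4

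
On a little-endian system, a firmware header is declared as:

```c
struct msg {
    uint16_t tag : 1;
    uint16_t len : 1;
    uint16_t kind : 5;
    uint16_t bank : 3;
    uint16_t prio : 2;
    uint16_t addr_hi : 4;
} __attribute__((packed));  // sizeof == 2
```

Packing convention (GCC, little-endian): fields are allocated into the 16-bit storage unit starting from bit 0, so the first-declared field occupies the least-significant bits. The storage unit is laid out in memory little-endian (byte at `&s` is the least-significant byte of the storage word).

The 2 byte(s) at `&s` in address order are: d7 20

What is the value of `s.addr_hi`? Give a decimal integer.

[0]=0xd7 [1]=0x20 (little-endian) → word 0x20d7
tag:1 @ bit 0 → (0x20d7>>0)&0x1 = 0x1
len:1 @ bit 1 → (0x20d7>>1)&0x1 = 0x1
kind:5 @ bit 2 → (0x20d7>>2)&0x1f = 0x15
bank:3 @ bit 7 → (0x20d7>>7)&0x7 = 0x1
prio:2 @ bit 10 → (0x20d7>>10)&0x3 = 0x0
addr_hi:4 @ bit 12 → (0x20d7>>12)&0xf = 0x2  ←

2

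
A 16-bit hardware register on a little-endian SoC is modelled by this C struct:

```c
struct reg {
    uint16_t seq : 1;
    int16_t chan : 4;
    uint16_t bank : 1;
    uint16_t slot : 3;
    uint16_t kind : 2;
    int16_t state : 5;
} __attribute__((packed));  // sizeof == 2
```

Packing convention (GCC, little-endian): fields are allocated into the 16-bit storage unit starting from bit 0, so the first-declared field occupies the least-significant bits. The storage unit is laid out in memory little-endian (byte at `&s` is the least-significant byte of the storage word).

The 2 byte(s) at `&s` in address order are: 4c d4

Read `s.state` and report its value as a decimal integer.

[0]=0x4c [1]=0xd4 (little-endian) → word 0xd44c
seq [0+:1] = (word>>0) & 0x1 = 0
chan [1+:4] = (word>>1) & 0xf = 6
bank [5+:1] = (word>>5) & 0x1 = 0
slot [6+:3] = (word>>6) & 0x7 = 1
kind [9+:2] = (word>>9) & 0x3 = 2
state [11+:5] = (word>>11) & 0x1f = 26  ←
state signed 5b, MSB=1: 26 - 32 = -6

-6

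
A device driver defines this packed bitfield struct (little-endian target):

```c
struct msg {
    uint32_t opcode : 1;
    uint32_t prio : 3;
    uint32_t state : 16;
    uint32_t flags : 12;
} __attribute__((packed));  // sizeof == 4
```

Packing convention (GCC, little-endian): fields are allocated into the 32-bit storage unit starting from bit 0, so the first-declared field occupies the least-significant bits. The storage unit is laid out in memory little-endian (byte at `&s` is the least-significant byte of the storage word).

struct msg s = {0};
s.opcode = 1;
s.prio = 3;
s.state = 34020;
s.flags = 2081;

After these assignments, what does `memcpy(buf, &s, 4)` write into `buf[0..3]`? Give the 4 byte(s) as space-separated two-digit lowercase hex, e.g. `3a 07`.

[0+:1] opcode=1 & 0x1 = 0x1; word=0x00000001
[1+:3] prio=3 & 0x7 = 0x3; word=0x00000007
[4+:16] state=34020 & 0xffff = 0x84e4; word=0x00084e47
[20+:12] flags=2081 & 0xfff = 0x821; word=0x82184e47
word = 0x82184e47 → little-endian bytes:
  [0]=0x47  [1]=0x4e  [2]=0x18  [3]=0x82

47 4e 18 82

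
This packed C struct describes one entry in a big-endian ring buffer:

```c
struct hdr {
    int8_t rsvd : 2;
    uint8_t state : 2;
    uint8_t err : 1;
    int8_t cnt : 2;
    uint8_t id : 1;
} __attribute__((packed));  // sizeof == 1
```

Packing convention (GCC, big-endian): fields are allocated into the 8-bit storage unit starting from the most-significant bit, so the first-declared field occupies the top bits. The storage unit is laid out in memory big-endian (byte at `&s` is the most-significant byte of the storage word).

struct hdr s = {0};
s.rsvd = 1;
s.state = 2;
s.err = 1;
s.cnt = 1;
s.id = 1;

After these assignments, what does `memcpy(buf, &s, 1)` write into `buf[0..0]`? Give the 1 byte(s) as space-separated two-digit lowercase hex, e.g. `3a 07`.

6b

rsvd:2 = 1 → 0x1 << 6 → word 0x40
state:2 = 2 → 0x2 << 4 → word 0x60
err:1 = 1 → 0x1 << 3 → word 0x68
cnt:2 = 1 → 0x1 << 1 → word 0x6a
id:1 = 1 → 0x1 << 0 → word 0x6b
word = 0x6b → big-endian bytes:
  [0]=0x6b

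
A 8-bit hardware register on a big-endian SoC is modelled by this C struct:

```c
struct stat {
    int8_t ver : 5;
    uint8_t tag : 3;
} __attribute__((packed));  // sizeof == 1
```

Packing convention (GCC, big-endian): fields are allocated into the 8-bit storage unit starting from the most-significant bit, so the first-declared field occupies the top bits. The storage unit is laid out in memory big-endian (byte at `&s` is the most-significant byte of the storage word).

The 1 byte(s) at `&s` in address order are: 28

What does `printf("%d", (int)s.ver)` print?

[0]=0x28 (big-endian) → word 0x28
ver:5 @ bit 3 → (0x28>>3)&0x1f = 0x5  ←
tag:3 @ bit 0 → (0x28>>0)&0x7 = 0x0
ver signed 5b, MSB=0: value = 5

5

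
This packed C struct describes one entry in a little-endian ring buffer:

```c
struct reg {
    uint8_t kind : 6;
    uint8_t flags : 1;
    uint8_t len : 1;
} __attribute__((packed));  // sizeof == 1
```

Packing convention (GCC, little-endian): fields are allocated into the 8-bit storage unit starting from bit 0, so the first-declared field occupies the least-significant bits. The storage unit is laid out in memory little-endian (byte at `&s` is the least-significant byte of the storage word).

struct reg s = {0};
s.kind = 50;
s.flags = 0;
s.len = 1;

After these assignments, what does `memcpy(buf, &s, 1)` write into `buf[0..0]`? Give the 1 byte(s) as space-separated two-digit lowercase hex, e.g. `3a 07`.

b2

kind:6 = 50 → 0x32 << 0 → word 0x32
flags:1 = 0 → 0x0 << 6 → word 0x32
len:1 = 1 → 0x1 << 7 → word 0xb2
word = 0xb2 → little-endian bytes:
  [0]=0xb2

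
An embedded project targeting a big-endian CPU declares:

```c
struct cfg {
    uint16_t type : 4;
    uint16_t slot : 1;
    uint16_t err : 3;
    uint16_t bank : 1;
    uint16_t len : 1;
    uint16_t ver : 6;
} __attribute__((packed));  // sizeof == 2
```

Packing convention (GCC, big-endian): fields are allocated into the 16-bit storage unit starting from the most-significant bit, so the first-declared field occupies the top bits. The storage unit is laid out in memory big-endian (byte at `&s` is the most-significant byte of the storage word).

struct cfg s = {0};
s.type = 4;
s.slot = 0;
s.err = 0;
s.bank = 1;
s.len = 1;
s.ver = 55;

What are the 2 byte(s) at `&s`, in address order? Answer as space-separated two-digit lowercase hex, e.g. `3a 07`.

40 f7

[12+:4] type=4 & 0xf = 0x4; word=0x4000
[11+:1] slot=0 & 0x1 = 0x0; word=0x4000
[8+:3] err=0 & 0x7 = 0x0; word=0x4000
[7+:1] bank=1 & 0x1 = 0x1; word=0x4080
[6+:1] len=1 & 0x1 = 0x1; word=0x40c0
[0+:6] ver=55 & 0x3f = 0x37; word=0x40f7
word = 0x40f7 → big-endian bytes:
  [0]=0x40  [1]=0xf7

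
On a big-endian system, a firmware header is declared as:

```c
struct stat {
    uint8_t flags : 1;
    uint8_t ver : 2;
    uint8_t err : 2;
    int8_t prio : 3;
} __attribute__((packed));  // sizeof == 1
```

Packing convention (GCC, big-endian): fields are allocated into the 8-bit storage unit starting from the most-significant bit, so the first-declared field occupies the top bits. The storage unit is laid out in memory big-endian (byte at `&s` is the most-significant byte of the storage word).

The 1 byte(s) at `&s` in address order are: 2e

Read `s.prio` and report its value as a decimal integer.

-2

[0]=0x2e (big-endian) → word 0x2e
flags:1 @ bit 7 → (0x2e>>7)&0x1 = 0x0
ver:2 @ bit 5 → (0x2e>>5)&0x3 = 0x1
err:2 @ bit 3 → (0x2e>>3)&0x3 = 0x1
prio:3 @ bit 0 → (0x2e>>0)&0x7 = 0x6  ←
prio signed 3b, MSB=1: 6 - 8 = -2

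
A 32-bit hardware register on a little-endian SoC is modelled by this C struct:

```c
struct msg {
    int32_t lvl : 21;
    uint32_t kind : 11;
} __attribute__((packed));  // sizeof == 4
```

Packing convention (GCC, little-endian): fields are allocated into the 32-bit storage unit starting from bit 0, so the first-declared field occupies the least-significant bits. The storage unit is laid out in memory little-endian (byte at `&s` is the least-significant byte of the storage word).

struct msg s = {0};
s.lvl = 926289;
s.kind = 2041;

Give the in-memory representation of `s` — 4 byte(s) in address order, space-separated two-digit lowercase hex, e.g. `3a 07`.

[0+:21] lvl=926289 & 0x1fffff = 0xe2251; word=0x000e2251
[21+:11] kind=2041 & 0x7ff = 0x7f9; word=0xff2e2251
word = 0xff2e2251 → little-endian bytes:
  [0]=0x51  [1]=0x22  [2]=0x2e  [3]=0xff

51 22 2e ff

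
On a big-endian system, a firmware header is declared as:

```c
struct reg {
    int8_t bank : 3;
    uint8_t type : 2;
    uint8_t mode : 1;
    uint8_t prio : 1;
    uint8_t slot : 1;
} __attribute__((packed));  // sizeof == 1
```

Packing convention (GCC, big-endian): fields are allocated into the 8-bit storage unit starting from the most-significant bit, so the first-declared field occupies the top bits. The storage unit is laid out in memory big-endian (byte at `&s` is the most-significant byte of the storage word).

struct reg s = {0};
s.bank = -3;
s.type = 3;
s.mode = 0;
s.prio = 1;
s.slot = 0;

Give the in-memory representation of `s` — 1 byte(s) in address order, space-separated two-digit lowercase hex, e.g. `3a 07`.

ba

[5+:3] bank=-3 & 0x7 = 0x5; word=0xa0
[3+:2] type=3 & 0x3 = 0x3; word=0xb8
[2+:1] mode=0 & 0x1 = 0x0; word=0xb8
[1+:1] prio=1 & 0x1 = 0x1; word=0xba
[0+:1] slot=0 & 0x1 = 0x0; word=0xba
word = 0xba → big-endian bytes:
  [0]=0xba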